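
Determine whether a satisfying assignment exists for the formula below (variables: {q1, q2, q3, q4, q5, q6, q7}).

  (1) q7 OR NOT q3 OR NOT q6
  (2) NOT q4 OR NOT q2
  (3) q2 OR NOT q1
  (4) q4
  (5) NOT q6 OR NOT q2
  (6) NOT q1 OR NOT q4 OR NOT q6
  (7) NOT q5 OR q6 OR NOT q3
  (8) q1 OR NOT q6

Yes

Unit clause (q4) forces q4 = true.
Unit clause (NOT q2) forces q2 = false.
Unit clause (NOT q1) forces q1 = false.
Unit clause (NOT q6) forces q6 = false.
Suppose q5 = true.
Unit clause (NOT q3) forces q3 = false.
No clause remains; q7 is free.
A satisfying assignment: q1 ↦ false,  q2 ↦ false,  q3 ↦ false,  q4 ↦ true,  q5 ↦ true,  q6 ↦ false,  q7 ↦ true.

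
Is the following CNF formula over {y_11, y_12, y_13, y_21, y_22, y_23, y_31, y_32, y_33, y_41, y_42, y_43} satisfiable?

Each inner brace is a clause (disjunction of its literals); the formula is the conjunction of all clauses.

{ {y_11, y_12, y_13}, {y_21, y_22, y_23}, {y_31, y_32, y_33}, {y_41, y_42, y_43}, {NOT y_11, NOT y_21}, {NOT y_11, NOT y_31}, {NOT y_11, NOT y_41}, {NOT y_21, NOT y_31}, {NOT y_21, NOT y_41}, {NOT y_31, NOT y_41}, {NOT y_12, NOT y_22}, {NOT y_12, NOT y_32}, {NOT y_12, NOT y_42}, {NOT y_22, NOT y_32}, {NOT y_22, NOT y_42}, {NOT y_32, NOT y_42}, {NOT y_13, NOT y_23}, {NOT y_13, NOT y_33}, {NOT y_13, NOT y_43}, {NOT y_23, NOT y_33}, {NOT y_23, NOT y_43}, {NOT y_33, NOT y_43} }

Try y_11 = false.
Try y_12 = true.
The clause (NOT y_22) is unit, so y_22 = false.
The clause (NOT y_32) is unit, so y_32 = false.
The clause (NOT y_42) is unit, so y_42 = false.
Try y_21 = true.
The clause (NOT y_31) is unit, so y_31 = false.
The clause (y_33) is unit, so y_33 = true.
The clause (NOT y_41) is unit, so y_41 = false.
The clause (y_43) is unit, so y_43 = true.
That conflicts with the unit clause (NOT y_43).
That branch fails; take y_21 = false instead.
The clause (y_23) is unit, so y_23 = true.
The clause (NOT y_13) is unit, so y_13 = false.
The clause (NOT y_33) is unit, so y_33 = false.
The clause (y_31) is unit, so y_31 = true.
The clause (NOT y_41) is unit, so y_41 = false.
The clause (y_43) is unit, so y_43 = true.
That conflicts with the unit clause (NOT y_43).
Neither y_21 = true nor y_21 = false works.
That branch fails; take y_12 = false instead.
The clause (y_13) is unit, so y_13 = true.
The clause (NOT y_23) is unit, so y_23 = false.
The clause (NOT y_33) is unit, so y_33 = false.
The clause (NOT y_43) is unit, so y_43 = false.
Try y_21 = true.
The clause (NOT y_31) is unit, so y_31 = false.
The clause (y_32) is unit, so y_32 = true.
The clause (NOT y_41) is unit, so y_41 = false.
The clause (y_42) is unit, so y_42 = true.
That conflicts with the unit clause (NOT y_42).
That branch fails; take y_21 = false instead.
The clause (y_22) is unit, so y_22 = true.
The clause (NOT y_32) is unit, so y_32 = false.
The clause (y_31) is unit, so y_31 = true.
The clause (NOT y_41) is unit, so y_41 = false.
The clause (y_42) is unit, so y_42 = true.
That conflicts with the unit clause (NOT y_42).
Neither y_21 = true nor y_21 = false works.
Neither y_12 = true nor y_12 = false works.
That branch fails; take y_11 = true instead.
The clause (NOT y_21) is unit, so y_21 = false.
The clause (NOT y_31) is unit, so y_31 = false.
The clause (NOT y_41) is unit, so y_41 = false.
Try y_22 = true.
The clause (NOT y_12) is unit, so y_12 = false.
The clause (NOT y_32) is unit, so y_32 = false.
The clause (y_33) is unit, so y_33 = true.
The clause (NOT y_42) is unit, so y_42 = false.
The clause (y_43) is unit, so y_43 = true.
That conflicts with the unit clause (NOT y_43).
That branch fails; take y_22 = false instead.
The clause (y_23) is unit, so y_23 = true.
The clause (NOT y_13) is unit, so y_13 = false.
The clause (NOT y_33) is unit, so y_33 = false.
The clause (y_32) is unit, so y_32 = true.
The clause (NOT y_12) is unit, so y_12 = false.
The clause (NOT y_42) is unit, so y_42 = false.
The clause (y_43) is unit, so y_43 = true.
That conflicts with the unit clause (NOT y_43).
Neither y_22 = true nor y_22 = false works.
Neither y_11 = true nor y_11 = false works.
No assignment satisfies every clause.

No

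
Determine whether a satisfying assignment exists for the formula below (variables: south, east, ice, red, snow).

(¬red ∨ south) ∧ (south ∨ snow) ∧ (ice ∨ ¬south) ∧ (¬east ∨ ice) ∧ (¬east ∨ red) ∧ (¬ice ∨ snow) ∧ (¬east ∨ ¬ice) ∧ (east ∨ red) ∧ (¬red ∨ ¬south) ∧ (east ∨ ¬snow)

Try red = False.
The clause (¬east) is unit, so east = False.
That conflicts with the unit clause (east).
So red must be the other value — set red = True.
The clause (south) is unit, so south = True.
That conflicts with the unit clause (¬south).
Neither red = True nor red = False works.
No assignment satisfies every clause.

Unsatisfiable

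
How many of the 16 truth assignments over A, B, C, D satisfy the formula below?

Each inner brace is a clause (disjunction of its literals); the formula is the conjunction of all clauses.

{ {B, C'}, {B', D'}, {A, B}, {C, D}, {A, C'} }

There are 2^4 = 16 truth assignments over (A, B, C, D).
Split on C. With C = 1, the clauses containing C are satisfied and C' drops from the rest; 1 of the 2^3 = 8 assignments to the other variables satisfy what remains.
With C = 0, by the same count on the reduced clause set, 1 assignment works.
Total: 1 + 1 = 2.

2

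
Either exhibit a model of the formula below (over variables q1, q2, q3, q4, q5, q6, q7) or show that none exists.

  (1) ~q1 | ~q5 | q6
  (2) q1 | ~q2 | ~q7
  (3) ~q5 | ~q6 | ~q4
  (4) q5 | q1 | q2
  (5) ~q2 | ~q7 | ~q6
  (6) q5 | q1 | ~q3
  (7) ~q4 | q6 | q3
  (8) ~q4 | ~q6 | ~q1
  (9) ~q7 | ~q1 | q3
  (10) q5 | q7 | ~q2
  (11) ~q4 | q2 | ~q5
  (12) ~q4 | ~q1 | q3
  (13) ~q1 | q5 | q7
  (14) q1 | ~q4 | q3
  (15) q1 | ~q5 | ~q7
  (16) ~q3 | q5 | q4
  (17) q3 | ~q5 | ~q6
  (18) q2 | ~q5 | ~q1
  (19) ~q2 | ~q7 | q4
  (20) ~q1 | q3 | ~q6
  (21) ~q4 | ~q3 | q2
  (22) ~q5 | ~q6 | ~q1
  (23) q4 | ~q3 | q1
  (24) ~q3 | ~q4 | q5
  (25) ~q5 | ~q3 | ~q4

Try q1 = 0.
Try q2 = 0.
(q5) alone gives q5 = 1.
(~q4) alone gives q4 = 0.
(~q7) alone gives q7 = 0.
(~q3) alone gives q3 = 0.
(~q6) alone gives q6 = 0.
This assignment satisfies each clause.

q1: 0,  q2: 0,  q3: 0,  q4: 0,  q5: 1,  q6: 0,  q7: 0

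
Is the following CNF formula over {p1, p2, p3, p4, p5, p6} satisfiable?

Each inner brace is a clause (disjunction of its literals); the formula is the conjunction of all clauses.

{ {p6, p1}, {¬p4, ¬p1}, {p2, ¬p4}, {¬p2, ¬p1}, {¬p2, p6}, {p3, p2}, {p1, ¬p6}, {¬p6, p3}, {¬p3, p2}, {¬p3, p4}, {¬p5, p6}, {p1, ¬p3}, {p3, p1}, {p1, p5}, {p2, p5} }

Unsatisfiable

Case p6 = True:
Unit clause (p1) forces p1 = True.
Unit clause (¬p4) forces p4 = False.
Unit clause (¬p2) forces p2 = False.
Unit clause (p3) forces p3 = True.
That conflicts with the unit clause (¬p3).
So p6 must be the other value — set p6 = False.
Unit clause (p1) forces p1 = True.
Unit clause (¬p4) forces p4 = False.
Unit clause (¬p2) forces p2 = False.
Unit clause (p3) forces p3 = True.
That conflicts with the unit clause (¬p3).
Both values of p6 lead to a conflict.
No assignment satisfies every clause.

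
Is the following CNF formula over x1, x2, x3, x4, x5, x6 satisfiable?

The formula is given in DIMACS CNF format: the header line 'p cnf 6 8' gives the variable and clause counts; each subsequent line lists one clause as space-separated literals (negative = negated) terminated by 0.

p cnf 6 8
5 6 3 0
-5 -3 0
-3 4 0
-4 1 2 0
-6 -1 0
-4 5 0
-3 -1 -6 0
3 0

No, unsatisfiable

Unit clause (x3) forces x3 = True.
Unit clause (¬x5) forces x5 = False.
Unit clause (x4) forces x4 = True.
Now (¬x4) is unsatisfied and unit — conflict.
No assignment satisfies every clause.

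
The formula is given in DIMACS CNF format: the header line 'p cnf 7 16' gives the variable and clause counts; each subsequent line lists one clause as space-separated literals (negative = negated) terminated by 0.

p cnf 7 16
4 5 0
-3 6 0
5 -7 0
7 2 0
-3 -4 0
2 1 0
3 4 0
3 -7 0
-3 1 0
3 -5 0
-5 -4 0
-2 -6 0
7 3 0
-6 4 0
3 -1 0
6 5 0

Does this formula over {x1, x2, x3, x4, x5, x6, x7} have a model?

Unsatisfiable

Suppose x4 = True.
Unit clause (¬x3) forces x3 = False.
Unit clause (¬x7) forces x7 = False.
Now (x7) is unsatisfied and unit — conflict.
So x4 must be the other value — set x4 = False.
Unit clause (x5) forces x5 = True.
Unit clause (x3) forces x3 = True.
Unit clause (x6) forces x6 = True.
Now (¬x6) is unsatisfied and unit — conflict.
Either choice for x4 ends in contradiction.
No assignment satisfies every clause.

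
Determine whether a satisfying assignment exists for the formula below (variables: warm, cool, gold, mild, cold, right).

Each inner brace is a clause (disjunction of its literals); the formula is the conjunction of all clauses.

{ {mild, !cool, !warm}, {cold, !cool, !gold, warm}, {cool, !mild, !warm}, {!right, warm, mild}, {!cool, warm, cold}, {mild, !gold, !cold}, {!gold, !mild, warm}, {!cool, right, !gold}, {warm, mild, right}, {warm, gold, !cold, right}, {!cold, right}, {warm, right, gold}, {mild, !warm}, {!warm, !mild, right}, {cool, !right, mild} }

Case cold = true:
The clause (right) is unit, so right = true.
Case warm = true:
The clause (mild) is unit, so mild = true.
The clause (cool) is unit, so cool = true.
All clauses hold; gold can take either value.
A satisfying assignment: warm: true; cool: true; gold: false; mild: true; cold: true; right: true.

Yes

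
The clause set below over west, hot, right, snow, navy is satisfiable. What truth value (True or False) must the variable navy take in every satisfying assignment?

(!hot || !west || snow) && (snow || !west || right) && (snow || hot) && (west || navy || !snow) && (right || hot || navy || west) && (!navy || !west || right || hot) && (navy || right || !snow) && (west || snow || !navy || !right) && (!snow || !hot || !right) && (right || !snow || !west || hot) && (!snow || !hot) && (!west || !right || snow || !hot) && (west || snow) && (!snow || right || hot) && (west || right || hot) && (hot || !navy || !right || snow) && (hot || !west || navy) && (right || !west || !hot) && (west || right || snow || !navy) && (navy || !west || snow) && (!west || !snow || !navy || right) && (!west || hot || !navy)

Suppose navy = false.
Suppose snow = true.
(west) alone gives west = true.
(right) alone gives right = true.
(!hot) alone gives hot = false.
But (hot) is also a unit clause — contradiction.
So snow must be the other value — set snow = false.
(hot) alone gives hot = true.
(!west) alone gives west = false.
But (west) is also a unit clause — contradiction.
Both values of snow lead to a conflict.
So every satisfying assignment has navy = True.

True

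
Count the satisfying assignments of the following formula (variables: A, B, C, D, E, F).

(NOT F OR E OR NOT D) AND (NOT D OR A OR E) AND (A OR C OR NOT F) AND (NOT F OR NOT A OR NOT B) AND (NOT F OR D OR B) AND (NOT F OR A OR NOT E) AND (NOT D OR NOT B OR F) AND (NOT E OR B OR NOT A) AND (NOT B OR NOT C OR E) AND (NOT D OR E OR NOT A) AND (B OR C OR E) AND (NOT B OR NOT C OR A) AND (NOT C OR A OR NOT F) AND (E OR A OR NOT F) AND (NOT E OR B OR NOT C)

There are 2^6 = 64 truth assignments over (A, B, C, D, E, F).
Split on D. With D = true, the clauses containing D are satisfied and NOT D drops from the rest; 1 of the 2^5 = 32 assignments to the other variables satisfy what remains.
With D = false, by the same count on the reduced clause set, 8 assignments work.
(One model: A=F, B=F, C=F, D=F, E=T, F=F.)
Total: 1 + 8 = 9.

9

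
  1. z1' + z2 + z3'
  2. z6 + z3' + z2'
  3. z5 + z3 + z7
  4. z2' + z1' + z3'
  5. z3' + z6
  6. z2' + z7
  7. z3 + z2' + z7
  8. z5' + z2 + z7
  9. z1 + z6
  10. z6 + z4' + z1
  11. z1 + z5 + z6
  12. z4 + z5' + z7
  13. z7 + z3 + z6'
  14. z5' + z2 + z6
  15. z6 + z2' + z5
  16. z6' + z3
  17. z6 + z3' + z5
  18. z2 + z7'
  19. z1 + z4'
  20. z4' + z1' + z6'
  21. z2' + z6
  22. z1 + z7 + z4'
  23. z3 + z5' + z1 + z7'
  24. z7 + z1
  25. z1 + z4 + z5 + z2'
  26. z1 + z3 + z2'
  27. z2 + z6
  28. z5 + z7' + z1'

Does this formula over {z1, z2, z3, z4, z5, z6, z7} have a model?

Try z3 = 1.
From the singleton clause (z6), z6 = 1.
Try z1 = 0.
From the singleton clause (z4'), z4 = 0.
From the singleton clause (z7), z7 = 1.
From the singleton clause (z2), z2 = 1.
From the singleton clause (z5), z5 = 1.
All clauses are satisfied.
A satisfying assignment: z1: 0,  z2: 1,  z3: 1,  z4: 0,  z5: 1,  z6: 1,  z7: 1.

Yes, satisfiable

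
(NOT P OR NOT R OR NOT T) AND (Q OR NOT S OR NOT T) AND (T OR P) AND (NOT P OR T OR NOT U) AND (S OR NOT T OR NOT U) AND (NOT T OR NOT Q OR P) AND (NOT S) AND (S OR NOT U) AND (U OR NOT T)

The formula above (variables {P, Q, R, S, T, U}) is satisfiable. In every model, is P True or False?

True

Suppose P = false.
From the singleton clause (T), T = true.
From the singleton clause (NOT Q), Q = false.
From the singleton clause (NOT S), S = false.
From the singleton clause (NOT U), U = false.
But (U) is also a unit clause — contradiction.
So every satisfying assignment has P = True.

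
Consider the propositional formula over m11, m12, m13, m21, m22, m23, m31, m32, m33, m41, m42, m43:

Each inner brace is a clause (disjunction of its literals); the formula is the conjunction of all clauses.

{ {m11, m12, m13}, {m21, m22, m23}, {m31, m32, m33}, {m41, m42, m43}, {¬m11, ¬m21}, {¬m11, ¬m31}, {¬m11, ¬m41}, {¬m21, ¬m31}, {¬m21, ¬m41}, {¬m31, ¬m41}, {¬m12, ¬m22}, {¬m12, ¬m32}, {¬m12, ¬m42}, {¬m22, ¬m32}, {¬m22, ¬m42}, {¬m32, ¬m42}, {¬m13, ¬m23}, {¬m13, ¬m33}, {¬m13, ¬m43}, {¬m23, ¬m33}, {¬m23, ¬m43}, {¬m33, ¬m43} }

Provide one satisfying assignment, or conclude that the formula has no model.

Suppose m11 = False.
Suppose m12 = True.
Unit clause (¬m22) forces m22 = False.
Unit clause (¬m32) forces m32 = False.
Unit clause (¬m42) forces m42 = False.
Suppose m21 = True.
Unit clause (¬m31) forces m31 = False.
Unit clause (m33) forces m33 = True.
Unit clause (¬m41) forces m41 = False.
Unit clause (m43) forces m43 = True.
That conflicts with the unit clause (¬m43).
Undo m21 and try m21 = False.
Unit clause (m23) forces m23 = True.
Unit clause (¬m13) forces m13 = False.
Unit clause (¬m33) forces m33 = False.
Unit clause (m31) forces m31 = True.
Unit clause (¬m41) forces m41 = False.
Unit clause (m43) forces m43 = True.
That conflicts with the unit clause (¬m43).
Neither m21 = True nor m21 = False works.
Undo m12 and try m12 = False.
Unit clause (m13) forces m13 = True.
Unit clause (¬m23) forces m23 = False.
Unit clause (¬m33) forces m33 = False.
Unit clause (¬m43) forces m43 = False.
Suppose m21 = True.
Unit clause (¬m31) forces m31 = False.
Unit clause (m32) forces m32 = True.
Unit clause (¬m41) forces m41 = False.
Unit clause (m42) forces m42 = True.
That conflicts with the unit clause (¬m42).
Undo m21 and try m21 = False.
Unit clause (m22) forces m22 = True.
Unit clause (¬m32) forces m32 = False.
Unit clause (m31) forces m31 = True.
Unit clause (¬m41) forces m41 = False.
Unit clause (m42) forces m42 = True.
That conflicts with the unit clause (¬m42).
Neither m21 = True nor m21 = False works.
Neither m12 = True nor m12 = False works.
Undo m11 and try m11 = True.
Unit clause (¬m21) forces m21 = False.
Unit clause (¬m31) forces m31 = False.
Unit clause (¬m41) forces m41 = False.
Suppose m22 = True.
Unit clause (¬m12) forces m12 = False.
Unit clause (¬m32) forces m32 = False.
Unit clause (m33) forces m33 = True.
Unit clause (¬m42) forces m42 = False.
Unit clause (m43) forces m43 = True.
That conflicts with the unit clause (¬m43).
Undo m22 and try m22 = False.
Unit clause (m23) forces m23 = True.
Unit clause (¬m13) forces m13 = False.
Unit clause (¬m33) forces m33 = False.
Unit clause (m32) forces m32 = True.
Unit clause (¬m12) forces m12 = False.
Unit clause (¬m42) forces m42 = False.
Unit clause (m43) forces m43 = True.
That conflicts with the unit clause (¬m43).
Neither m22 = True nor m22 = False works.
Neither m11 = True nor m11 = False works.

UNSATISFIABLE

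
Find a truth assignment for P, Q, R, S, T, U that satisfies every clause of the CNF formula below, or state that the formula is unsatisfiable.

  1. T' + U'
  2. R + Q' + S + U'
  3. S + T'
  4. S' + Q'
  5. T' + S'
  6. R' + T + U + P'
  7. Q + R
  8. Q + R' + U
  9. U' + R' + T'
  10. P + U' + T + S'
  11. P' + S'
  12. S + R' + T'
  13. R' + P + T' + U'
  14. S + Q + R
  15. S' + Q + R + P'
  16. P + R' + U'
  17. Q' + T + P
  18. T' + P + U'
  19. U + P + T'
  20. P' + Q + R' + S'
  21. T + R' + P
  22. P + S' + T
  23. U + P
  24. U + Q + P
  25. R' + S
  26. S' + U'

P ↦ 1, Q ↦ 1, R ↦ 0, S ↦ 0, T ↦ 0, U ↦ 0

Branch on T: set T = 0.
Branch on S: set S = 0.
The clause (R') is unit, so R = 0.
The clause (Q) is unit, so Q = 1.
The clause (U') is unit, so U = 0.
The clause (P) is unit, so P = 1.
This assignment satisfies each clause.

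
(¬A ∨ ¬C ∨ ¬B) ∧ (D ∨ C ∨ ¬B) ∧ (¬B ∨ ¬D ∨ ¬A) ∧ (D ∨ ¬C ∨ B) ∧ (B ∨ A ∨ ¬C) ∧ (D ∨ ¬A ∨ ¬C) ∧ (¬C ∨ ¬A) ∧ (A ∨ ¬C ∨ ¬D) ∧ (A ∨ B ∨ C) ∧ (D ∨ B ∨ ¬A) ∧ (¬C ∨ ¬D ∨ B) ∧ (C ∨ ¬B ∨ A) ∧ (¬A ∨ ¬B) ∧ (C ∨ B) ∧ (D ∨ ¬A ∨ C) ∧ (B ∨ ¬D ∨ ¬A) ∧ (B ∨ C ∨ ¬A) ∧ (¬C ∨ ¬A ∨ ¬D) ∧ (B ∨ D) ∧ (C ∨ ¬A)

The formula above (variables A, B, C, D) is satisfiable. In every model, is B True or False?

True

Suppose B = False.
From the singleton clause (C), C = True.
From the singleton clause (D), D = True.
But (¬D) is also a unit clause — contradiction.
So every satisfying assignment has B = True.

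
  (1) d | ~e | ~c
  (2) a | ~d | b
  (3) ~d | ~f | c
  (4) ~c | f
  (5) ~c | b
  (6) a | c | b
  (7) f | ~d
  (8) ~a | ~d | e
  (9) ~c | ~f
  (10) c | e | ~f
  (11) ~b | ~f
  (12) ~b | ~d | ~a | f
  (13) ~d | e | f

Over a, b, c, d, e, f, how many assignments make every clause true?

There are 2^6 = 64 truth assignments over (a, b, c, d, e, f).
Split on a. With a = 1, the clauses containing a are satisfied and ~a drops from the rest; 5 of the 2^5 = 32 assignments to the other variables satisfy what remains.
With a = 0, by the same count on the reduced clause set, 2 assignments work.
Total: 5 + 2 = 7.

7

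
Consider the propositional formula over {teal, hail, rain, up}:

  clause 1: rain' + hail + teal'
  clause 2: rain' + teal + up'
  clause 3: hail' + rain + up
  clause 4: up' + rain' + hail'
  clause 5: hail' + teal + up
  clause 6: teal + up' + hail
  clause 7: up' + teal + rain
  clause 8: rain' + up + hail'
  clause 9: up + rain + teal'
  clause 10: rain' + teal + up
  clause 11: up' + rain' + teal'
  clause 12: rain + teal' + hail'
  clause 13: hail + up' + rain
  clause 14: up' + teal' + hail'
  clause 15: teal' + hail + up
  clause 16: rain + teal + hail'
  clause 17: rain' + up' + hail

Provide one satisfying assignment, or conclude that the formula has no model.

Case rain = 0:
Case hail = 0:
From the singleton clause (up'), up = 0.
From the singleton clause (teal'), teal = 0.
All clauses are satisfied.

teal=0, hail=0, rain=0, up=0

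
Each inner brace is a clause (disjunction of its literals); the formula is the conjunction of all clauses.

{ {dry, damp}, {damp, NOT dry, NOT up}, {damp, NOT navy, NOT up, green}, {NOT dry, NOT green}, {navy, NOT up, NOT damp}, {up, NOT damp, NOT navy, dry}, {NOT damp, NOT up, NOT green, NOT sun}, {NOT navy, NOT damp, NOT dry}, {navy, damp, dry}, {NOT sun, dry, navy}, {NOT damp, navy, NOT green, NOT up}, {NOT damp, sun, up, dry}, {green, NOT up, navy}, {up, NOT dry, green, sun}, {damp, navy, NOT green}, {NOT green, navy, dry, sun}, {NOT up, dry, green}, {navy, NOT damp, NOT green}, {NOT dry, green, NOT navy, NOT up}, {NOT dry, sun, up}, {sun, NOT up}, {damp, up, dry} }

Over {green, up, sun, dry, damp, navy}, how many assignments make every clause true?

There are 2^6 = 64 truth assignments over (green, up, sun, dry, damp, navy).
Split on navy. With navy = true, the clauses containing navy are satisfied and NOT navy drops from the rest; 1 of the 2^5 = 32 assignments to the other variables satisfy what remains.
With navy = false, by the same count on the reduced clause set, 2 assignments work.
Total: 1 + 2 = 3.

3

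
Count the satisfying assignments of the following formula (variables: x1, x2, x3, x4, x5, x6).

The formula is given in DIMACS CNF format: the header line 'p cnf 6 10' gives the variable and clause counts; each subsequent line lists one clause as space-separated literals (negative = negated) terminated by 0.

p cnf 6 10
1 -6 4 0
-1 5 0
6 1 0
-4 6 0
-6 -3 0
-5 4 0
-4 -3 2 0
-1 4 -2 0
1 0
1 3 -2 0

2

There are 2^6 = 64 truth assignments over (x1, x2, x3, x4, x5, x6).
Split on x4. With x4 = True, the clauses containing x4 are satisfied and ¬x4 drops from the rest; 2 of the 2^5 = 32 assignments to the other variables satisfy what remains.
With x4 = False, by the same count on the reduced clause set, 0 assignments work.
Total: 2 + 0 = 2.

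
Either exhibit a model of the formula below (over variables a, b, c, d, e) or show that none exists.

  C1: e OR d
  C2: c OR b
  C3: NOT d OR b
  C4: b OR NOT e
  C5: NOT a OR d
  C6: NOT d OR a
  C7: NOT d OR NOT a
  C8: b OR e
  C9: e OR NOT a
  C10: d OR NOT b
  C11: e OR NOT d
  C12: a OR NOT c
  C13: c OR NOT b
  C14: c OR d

UNSATISFIABLE

Try e = true.
(b) alone gives b = true.
(d) alone gives d = true.
(a) alone gives a = true.
That conflicts with the unit clause (NOT a).
Undo e and try e = false.
(d) alone gives d = true.
That conflicts with the unit clause (NOT d).
Both values of e lead to a conflict.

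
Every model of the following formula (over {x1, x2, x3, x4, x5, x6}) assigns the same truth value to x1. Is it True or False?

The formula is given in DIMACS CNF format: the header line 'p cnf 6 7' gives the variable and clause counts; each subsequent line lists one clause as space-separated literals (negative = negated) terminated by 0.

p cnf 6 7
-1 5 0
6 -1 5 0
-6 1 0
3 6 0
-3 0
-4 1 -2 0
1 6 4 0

True

Suppose x1 = False.
From the singleton clause (¬x6), x6 = False.
From the singleton clause (x3), x3 = True.
That conflicts with the unit clause (¬x3).
So every satisfying assignment has x1 = True.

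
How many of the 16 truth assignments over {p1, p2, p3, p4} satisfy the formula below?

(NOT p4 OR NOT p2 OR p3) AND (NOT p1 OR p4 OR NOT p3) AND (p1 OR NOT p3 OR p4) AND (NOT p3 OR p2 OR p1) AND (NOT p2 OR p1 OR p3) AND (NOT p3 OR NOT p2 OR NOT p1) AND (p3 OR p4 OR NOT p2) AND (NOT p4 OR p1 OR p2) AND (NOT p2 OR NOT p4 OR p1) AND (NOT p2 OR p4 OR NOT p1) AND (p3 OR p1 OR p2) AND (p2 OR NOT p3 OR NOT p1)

There are 2^4 = 16 truth assignments over (p1, p2, p3, p4).
Split on p2. With p2 = true, the clauses containing p2 are satisfied and NOT p2 drops from the rest; 0 of the 2^3 = 8 assignments to the other variables satisfy what remains.
With p2 = false, by the same count on the reduced clause set, 2 assignments work.
(One model: p1=T, p2=F, p3=F, p4=F.)
Total: 0 + 2 = 2.

2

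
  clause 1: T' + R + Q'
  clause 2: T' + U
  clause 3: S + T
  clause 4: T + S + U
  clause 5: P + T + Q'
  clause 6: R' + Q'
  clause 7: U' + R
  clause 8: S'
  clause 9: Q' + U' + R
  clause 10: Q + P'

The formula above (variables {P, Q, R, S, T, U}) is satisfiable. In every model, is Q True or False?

False

Suppose Q = 1.
From the singleton clause (R'), R = 0.
From the singleton clause (T'), T = 0.
From the singleton clause (S), S = 1.
That conflicts with the unit clause (S').
So every satisfying assignment has Q = False.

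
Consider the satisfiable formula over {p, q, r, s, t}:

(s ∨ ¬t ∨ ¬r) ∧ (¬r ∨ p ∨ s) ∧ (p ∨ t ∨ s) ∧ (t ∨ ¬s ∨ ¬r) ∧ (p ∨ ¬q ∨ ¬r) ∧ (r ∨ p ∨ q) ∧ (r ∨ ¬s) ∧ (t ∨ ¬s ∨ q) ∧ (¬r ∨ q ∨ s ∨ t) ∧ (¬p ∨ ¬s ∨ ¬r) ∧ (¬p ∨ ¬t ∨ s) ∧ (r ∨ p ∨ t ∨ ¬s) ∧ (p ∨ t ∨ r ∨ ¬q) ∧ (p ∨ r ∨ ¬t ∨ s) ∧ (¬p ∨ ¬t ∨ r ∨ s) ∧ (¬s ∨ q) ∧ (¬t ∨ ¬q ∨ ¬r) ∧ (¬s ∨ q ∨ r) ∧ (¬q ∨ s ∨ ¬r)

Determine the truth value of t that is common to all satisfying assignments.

False

Suppose t = True.
Suppose s = True.
Unit clause (r) forces r = True.
Unit clause (¬p) forces p = False.
Unit clause (¬q) forces q = False.
That conflicts with the unit clause (q).
Undo s and try s = False.
Unit clause (¬r) forces r = False.
Unit clause (¬p) forces p = False.
That conflicts with the unit clause (p).
Either choice for s ends in contradiction.
So every satisfying assignment has t = False.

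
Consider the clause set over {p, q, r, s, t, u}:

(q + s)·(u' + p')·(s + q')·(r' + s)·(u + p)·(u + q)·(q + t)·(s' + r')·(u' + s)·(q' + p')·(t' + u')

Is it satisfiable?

Yes

Case q = 1:
(s) alone gives s = 1.
(r') alone gives r = 0.
(p') alone gives p = 0.
(u) alone gives u = 1.
(t') alone gives t = 0.
All clauses are satisfied.
A satisfying assignment: p: 0,  q: 1,  r: 0,  s: 1,  t: 0,  u: 1.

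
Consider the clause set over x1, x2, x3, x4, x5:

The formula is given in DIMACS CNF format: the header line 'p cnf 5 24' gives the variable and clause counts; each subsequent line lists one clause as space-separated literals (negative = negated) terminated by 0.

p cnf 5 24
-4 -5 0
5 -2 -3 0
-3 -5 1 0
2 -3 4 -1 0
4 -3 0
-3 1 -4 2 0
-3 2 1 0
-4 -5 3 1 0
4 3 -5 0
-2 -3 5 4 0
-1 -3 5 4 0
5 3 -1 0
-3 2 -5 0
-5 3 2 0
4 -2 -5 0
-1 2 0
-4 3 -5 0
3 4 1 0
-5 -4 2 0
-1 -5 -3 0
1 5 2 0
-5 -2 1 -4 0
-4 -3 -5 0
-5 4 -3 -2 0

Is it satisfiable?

Suppose x4 = True.
From the singleton clause (¬x5), x5 = False.
Suppose x2 = True.
From the singleton clause (¬x3), x3 = False.
From the singleton clause (¬x1), x1 = False.
All clauses are satisfied.
A satisfying assignment: x1: False; x2: True; x3: False; x4: True; x5: False.

Yes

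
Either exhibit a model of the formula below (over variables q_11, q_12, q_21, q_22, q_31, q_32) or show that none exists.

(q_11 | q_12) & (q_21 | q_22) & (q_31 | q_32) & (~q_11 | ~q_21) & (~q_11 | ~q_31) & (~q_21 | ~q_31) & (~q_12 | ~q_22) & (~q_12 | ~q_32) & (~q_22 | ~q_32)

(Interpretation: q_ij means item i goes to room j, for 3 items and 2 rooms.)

UNSATISFIABLE

Suppose q_11 = 1.
Unit clause (~q_21) forces q_21 = 0.
Unit clause (q_22) forces q_22 = 1.
Unit clause (~q_31) forces q_31 = 0.
Unit clause (q_32) forces q_32 = 1.
That conflicts with the unit clause (~q_32).
Backtrack on q_11: now try q_11 = 0.
Unit clause (q_12) forces q_12 = 1.
Unit clause (~q_22) forces q_22 = 0.
Unit clause (q_21) forces q_21 = 1.
Unit clause (~q_31) forces q_31 = 0.
Unit clause (q_32) forces q_32 = 1.
That conflicts with the unit clause (~q_32).
Either choice for q_11 ends in contradiction.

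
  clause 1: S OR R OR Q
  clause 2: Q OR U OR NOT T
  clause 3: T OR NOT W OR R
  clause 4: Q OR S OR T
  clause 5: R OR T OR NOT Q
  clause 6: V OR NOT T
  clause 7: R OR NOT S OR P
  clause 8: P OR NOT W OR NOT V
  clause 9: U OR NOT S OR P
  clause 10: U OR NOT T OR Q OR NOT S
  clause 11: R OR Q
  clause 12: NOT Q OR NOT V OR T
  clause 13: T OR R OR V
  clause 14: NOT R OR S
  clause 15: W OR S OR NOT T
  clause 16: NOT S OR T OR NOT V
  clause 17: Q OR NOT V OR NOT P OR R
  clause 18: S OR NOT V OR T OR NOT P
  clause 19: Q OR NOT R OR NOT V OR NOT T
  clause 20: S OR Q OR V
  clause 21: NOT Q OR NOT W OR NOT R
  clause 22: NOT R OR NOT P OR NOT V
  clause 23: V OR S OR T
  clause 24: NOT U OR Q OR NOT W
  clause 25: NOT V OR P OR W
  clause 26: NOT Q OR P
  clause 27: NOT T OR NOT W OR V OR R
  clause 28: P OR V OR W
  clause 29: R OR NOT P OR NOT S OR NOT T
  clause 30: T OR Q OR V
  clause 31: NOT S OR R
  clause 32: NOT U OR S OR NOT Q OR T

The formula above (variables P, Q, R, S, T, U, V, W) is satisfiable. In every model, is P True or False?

True

Suppose P = false.
Unit clause (NOT Q) forces Q = false.
Unit clause (R) forces R = true.
Unit clause (S) forces S = true.
Unit clause (U) forces U = true.
Unit clause (NOT W) forces W = false.
Unit clause (NOT V) forces V = false.
That conflicts with the unit clause (V).
So every satisfying assignment has P = True.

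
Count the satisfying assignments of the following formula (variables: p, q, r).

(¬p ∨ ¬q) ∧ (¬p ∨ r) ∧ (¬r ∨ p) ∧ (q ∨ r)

There are 2^3 = 8 truth assignments over (p, q, r).
Check each against the 4 clauses (columns in the order p, q, r):
  F F F  ✗ fails (q ∨ r)
  F F T  ✗ fails (¬r ∨ p)
  F T F  ✓ satisfies all
  F T T  ✗ fails (¬r ∨ p)
  T F F  ✗ fails (¬p ∨ r)
  T F T  ✓ satisfies all
  T T F  ✗ fails (¬p ∨ ¬q)
  T T T  ✗ fails (¬p ∨ ¬q)
2 of the 8 rows are models.

2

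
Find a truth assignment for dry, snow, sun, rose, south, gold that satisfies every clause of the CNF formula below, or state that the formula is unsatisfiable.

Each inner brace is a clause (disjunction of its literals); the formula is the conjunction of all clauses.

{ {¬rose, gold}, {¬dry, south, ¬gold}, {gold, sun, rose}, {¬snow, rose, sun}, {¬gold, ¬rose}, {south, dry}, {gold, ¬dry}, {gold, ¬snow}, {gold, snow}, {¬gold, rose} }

UNSATISFIABLE

Suppose rose = False.
The clause (¬gold) is unit, so gold = False.
The clause (sun) is unit, so sun = True.
The clause (¬dry) is unit, so dry = False.
The clause (south) is unit, so south = True.
The clause (¬snow) is unit, so snow = False.
Now (snow) is unsatisfied and unit — conflict.
Backtrack on rose: now try rose = True.
The clause (gold) is unit, so gold = True.
Now (¬gold) is unsatisfied and unit — conflict.
Both values of rose lead to a conflict.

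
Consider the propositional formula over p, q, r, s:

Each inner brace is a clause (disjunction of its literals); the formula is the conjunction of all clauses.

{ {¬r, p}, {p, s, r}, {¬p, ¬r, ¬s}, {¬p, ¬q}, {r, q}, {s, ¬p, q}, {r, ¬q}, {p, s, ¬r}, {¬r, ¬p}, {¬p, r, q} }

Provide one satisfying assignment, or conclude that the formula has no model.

UNSATISFIABLE

Case r = False:
From the singleton clause (q), q = True.
That conflicts with the unit clause (¬q).
So r must be the other value — set r = True.
From the singleton clause (p), p = True.
That conflicts with the unit clause (¬p).
Both values of r lead to a conflict.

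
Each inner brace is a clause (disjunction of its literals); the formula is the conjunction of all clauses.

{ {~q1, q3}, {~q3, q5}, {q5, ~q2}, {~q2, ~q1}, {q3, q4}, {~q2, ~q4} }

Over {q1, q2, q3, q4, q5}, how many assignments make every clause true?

7

There are 2^5 = 32 truth assignments over (q1, q2, q3, q4, q5).
Split on q5. With q5 = 1, the clauses containing q5 are satisfied and ~q5 drops from the rest; 6 of the 2^4 = 16 assignments to the other variables satisfy what remains.
With q5 = 0, by the same count on the reduced clause set, 1 assignment works.
(One model: q1=F, q2=F, q3=F, q4=T, q5=F.)
Total: 6 + 1 = 7.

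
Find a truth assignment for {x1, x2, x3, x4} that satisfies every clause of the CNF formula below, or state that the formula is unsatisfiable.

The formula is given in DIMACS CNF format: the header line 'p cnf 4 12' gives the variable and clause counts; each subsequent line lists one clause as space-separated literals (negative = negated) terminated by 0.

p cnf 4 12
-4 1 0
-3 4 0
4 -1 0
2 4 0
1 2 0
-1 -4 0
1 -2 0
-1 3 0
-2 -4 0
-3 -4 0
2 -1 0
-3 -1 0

Case x4 = False:
(¬x3) alone gives x3 = False.
(¬x1) alone gives x1 = False.
(x2) alone gives x2 = True.
Now (¬x2) is unsatisfied and unit — conflict.
Backtrack on x4: now try x4 = True.
(x1) alone gives x1 = True.
Now (¬x1) is unsatisfied and unit — conflict.
Neither x4 = True nor x4 = False works.

UNSATISFIABLE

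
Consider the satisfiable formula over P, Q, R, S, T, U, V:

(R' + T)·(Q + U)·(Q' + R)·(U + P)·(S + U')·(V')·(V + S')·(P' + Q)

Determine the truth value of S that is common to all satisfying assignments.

Suppose S = 1.
From the singleton clause (V'), V = 0.
But (V) is also a unit clause — contradiction.
So every satisfying assignment has S = False.

False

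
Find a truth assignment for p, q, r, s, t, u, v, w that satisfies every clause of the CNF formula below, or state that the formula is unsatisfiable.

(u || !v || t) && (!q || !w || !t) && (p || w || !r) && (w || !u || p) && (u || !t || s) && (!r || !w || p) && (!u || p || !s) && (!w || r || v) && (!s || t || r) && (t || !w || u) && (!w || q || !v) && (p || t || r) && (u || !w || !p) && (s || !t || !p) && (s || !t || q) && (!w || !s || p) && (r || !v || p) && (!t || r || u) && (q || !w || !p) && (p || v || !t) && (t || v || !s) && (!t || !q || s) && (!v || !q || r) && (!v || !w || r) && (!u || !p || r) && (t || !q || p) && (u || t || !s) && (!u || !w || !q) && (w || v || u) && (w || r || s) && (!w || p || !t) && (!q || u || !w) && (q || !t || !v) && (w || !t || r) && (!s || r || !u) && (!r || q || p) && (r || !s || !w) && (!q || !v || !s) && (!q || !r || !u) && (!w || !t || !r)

Branch on u: set u = true.
Branch on w: set w = false.
From the singleton clause (p), p = true.
From the singleton clause (r), r = true.
From the singleton clause (!q), q = false.
Branch on s: set s = true.
Branch on t: set t = true.
From the singleton clause (!v), v = false.
This assignment satisfies each clause.

p: true; q: false; r: true; s: true; t: true; u: true; v: false; w: false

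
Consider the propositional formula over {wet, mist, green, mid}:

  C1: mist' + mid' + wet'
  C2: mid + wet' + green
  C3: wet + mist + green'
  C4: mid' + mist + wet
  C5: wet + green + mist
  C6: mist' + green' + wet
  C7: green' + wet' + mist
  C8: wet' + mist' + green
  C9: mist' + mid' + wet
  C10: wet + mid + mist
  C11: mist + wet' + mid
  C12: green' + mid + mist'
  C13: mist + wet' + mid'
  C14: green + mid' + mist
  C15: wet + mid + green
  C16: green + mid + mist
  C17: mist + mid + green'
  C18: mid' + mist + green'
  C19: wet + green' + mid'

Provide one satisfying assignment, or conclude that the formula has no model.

UNSATISFIABLE

Try mist = 0.
Try wet = 1.
From the singleton clause (green'), green = 0.
From the singleton clause (mid), mid = 1.
But (mid') is also a unit clause — contradiction.
So wet must be the other value — set wet = 0.
From the singleton clause (green'), green = 0.
But (green) is also a unit clause — contradiction.
Both values of wet lead to a conflict.
So mist must be the other value — set mist = 1.
Try mid = 0.
From the singleton clause (green'), green = 0.
From the singleton clause (wet'), wet = 0.
But (wet) is also a unit clause — contradiction.
So mid must be the other value — set mid = 1.
From the singleton clause (wet'), wet = 0.
But (wet) is also a unit clause — contradiction.
Both values of mid lead to a conflict.
Both values of mist lead to a conflict.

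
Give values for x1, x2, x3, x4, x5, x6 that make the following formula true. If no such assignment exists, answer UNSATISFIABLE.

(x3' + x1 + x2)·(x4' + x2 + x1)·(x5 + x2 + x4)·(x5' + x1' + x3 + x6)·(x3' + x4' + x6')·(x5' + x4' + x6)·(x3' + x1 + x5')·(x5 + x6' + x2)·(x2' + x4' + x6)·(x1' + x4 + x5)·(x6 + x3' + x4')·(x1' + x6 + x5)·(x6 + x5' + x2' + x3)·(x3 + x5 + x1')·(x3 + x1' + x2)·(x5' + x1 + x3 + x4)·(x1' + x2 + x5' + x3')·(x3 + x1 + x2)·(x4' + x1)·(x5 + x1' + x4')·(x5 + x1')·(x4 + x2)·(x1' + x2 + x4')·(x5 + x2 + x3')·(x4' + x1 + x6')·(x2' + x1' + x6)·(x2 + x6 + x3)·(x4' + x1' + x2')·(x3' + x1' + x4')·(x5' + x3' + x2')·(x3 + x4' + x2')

Suppose x4 = 0.
From the singleton clause (x2), x2 = 1.
Suppose x1 = 0.
Suppose x3 = 1.
From the singleton clause (x5'), x5 = 0.
No clause remains; x6 is free.

x1: 0; x2: 1; x3: 1; x4: 0; x5: 0; x6: 0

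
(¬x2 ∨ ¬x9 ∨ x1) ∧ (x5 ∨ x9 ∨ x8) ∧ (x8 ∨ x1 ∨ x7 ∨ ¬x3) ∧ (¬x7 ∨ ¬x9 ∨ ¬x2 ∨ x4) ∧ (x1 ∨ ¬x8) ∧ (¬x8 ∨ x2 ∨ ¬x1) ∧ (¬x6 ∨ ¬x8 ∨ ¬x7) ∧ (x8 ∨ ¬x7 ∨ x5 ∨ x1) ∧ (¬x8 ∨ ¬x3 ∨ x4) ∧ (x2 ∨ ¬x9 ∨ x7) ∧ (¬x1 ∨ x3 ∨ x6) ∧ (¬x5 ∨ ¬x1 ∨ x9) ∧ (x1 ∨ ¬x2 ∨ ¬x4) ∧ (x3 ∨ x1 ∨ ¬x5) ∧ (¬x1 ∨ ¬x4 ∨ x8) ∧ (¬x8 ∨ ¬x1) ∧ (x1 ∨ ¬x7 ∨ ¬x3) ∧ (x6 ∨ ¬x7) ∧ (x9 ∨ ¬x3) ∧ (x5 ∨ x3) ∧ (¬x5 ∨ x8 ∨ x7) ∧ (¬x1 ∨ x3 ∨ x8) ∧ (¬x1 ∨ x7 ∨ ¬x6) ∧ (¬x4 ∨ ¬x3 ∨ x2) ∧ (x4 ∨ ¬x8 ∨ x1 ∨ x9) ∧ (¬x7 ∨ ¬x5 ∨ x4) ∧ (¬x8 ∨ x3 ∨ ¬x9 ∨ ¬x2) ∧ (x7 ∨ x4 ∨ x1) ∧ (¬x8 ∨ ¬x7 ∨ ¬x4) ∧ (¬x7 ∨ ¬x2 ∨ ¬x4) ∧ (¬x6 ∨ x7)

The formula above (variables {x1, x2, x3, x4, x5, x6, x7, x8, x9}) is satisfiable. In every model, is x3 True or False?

Suppose x3 = False.
The clause (x5) is unit, so x5 = True.
The clause (x1) is unit, so x1 = True.
The clause (x6) is unit, so x6 = True.
The clause (x9) is unit, so x9 = True.
The clause (¬x8) is unit, so x8 = False.
Now (x8) is unsatisfied and unit — conflict.
So every satisfying assignment has x3 = True.

True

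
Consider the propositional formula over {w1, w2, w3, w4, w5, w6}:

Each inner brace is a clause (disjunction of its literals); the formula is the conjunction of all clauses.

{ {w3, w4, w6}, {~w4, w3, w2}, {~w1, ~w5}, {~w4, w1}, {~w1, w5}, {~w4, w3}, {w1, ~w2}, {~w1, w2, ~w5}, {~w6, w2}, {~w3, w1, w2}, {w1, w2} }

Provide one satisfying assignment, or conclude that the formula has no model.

UNSATISFIABLE

Try w1 = 0.
Unit clause (~w4) forces w4 = 0.
Unit clause (~w2) forces w2 = 0.
But (w2) is also a unit clause — contradiction.
Backtrack on w1: now try w1 = 1.
Unit clause (~w5) forces w5 = 0.
But (w5) is also a unit clause — contradiction.
Either choice for w1 ends in contradiction.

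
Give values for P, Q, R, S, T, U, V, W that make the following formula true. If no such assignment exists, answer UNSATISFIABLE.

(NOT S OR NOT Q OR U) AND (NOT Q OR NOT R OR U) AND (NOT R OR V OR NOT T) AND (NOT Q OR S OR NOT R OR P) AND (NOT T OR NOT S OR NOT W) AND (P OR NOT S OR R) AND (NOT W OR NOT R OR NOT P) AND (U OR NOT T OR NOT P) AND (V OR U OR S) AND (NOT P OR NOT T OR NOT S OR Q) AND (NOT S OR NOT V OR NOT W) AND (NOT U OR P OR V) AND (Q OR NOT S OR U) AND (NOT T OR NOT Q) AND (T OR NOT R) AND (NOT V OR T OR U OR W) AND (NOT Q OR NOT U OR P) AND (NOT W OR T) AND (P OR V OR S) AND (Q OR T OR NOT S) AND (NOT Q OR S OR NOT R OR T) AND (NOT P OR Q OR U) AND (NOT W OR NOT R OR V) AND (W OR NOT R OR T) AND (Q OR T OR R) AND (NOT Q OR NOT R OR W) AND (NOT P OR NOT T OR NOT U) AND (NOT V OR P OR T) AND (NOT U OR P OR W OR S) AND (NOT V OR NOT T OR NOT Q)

P ↦ false,  Q ↦ false,  R ↦ true,  S ↦ false,  T ↦ true,  U ↦ true,  V ↦ true,  W ↦ true

Try T = true.
Unit clause (NOT Q) forces Q = false.
Try R = true.
Unit clause (V) forces V = true.
Try S = false.
Try W = true.
Unit clause (NOT P) forces P = false.
Every clause is now satisfied; U is unconstrained.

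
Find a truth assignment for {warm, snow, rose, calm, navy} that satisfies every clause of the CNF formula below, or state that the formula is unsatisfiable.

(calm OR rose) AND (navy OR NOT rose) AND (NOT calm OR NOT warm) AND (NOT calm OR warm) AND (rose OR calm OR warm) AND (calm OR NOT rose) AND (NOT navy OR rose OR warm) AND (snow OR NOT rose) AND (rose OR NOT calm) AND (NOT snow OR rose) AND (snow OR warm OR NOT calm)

Branch on calm: set calm = true.
(NOT warm) alone gives warm = false.
But (warm) is also a unit clause — contradiction.
So calm must be the other value — set calm = false.
(rose) alone gives rose = true.
But (NOT rose) is also a unit clause — contradiction.
Either choice for calm ends in contradiction.

UNSATISFIABLE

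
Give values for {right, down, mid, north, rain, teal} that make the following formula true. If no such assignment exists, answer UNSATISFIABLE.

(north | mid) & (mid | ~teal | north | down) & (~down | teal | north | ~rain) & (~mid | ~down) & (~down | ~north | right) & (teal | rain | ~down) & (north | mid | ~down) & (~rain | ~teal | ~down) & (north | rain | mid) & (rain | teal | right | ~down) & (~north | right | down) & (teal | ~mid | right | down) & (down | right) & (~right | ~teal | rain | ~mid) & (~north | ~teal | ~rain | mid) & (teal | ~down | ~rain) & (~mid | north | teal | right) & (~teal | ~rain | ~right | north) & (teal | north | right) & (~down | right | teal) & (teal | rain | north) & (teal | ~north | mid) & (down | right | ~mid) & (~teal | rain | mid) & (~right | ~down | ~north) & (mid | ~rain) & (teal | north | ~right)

right ↦ 1, down ↦ 0, mid ↦ 1, north ↦ 1, rain ↦ 1, teal ↦ 1

Try north = 1.
Try mid = 1.
The clause (~down) is unit, so down = 0.
The clause (right) is unit, so right = 1.
Try teal = 1.
The clause (rain) is unit, so rain = 1.
Every clause now holds.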